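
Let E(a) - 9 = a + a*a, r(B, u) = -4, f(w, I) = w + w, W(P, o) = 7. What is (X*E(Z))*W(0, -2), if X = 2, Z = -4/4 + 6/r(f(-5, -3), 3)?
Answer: 357/2 ≈ 178.50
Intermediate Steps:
f(w, I) = 2*w
Z = -5/2 (Z = -4/4 + 6/(-4) = -4*¼ + 6*(-¼) = -1 - 3/2 = -5/2 ≈ -2.5000)
E(a) = 9 + a + a² (E(a) = 9 + (a + a*a) = 9 + (a + a²) = 9 + a + a²)
(X*E(Z))*W(0, -2) = (2*(9 - 5/2 + (-5/2)²))*7 = (2*(9 - 5/2 + 25/4))*7 = (2*(51/4))*7 = (51/2)*7 = 357/2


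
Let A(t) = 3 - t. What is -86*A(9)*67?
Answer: 34572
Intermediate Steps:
-86*A(9)*67 = -86*(3 - 1*9)*67 = -86*(3 - 9)*67 = -86*(-6)*67 = 516*67 = 34572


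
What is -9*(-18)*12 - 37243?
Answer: -35299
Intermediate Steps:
-9*(-18)*12 - 37243 = 162*12 - 37243 = 1944 - 37243 = -35299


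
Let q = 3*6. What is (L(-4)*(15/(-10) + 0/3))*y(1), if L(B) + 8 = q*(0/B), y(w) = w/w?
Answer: 12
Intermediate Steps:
q = 18
y(w) = 1
L(B) = -8 (L(B) = -8 + 18*(0/B) = -8 + 18*0 = -8 + 0 = -8)
(L(-4)*(15/(-10) + 0/3))*y(1) = -8*(15/(-10) + 0/3)*1 = -8*(15*(-⅒) + 0*(⅓))*1 = -8*(-3/2 + 0)*1 = -8*(-3/2)*1 = 12*1 = 12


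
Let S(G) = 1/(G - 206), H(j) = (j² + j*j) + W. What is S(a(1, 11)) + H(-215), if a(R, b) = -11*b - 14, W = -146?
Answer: 31475663/341 ≈ 92304.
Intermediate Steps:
a(R, b) = -14 - 11*b
H(j) = -146 + 2*j² (H(j) = (j² + j*j) - 146 = (j² + j²) - 146 = 2*j² - 146 = -146 + 2*j²)
S(G) = 1/(-206 + G)
S(a(1, 11)) + H(-215) = 1/(-206 + (-14 - 11*11)) + (-146 + 2*(-215)²) = 1/(-206 + (-14 - 121)) + (-146 + 2*46225) = 1/(-206 - 135) + (-146 + 92450) = 1/(-341) + 92304 = -1/341 + 92304 = 31475663/341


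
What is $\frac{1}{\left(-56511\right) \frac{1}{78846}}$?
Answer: $- \frac{26282}{18837} \approx -1.3952$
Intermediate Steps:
$\frac{1}{\left(-56511\right) \frac{1}{78846}} = \frac{1}{- \frac{18837}{26282}} = - \frac{26282}{18837}$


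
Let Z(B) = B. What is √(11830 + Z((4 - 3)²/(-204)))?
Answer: √123079269/102 ≈ 108.77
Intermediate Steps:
√(11830 + Z((4 - 3)²/(-204))) = √(11830 + (4 - 3)²/(-204)) = √(11830 + 1²*(-1/204)) = √(11830 + 1*(-1/204)) = √(11830 - 1/204) = √(2413319/204) = √123079269/102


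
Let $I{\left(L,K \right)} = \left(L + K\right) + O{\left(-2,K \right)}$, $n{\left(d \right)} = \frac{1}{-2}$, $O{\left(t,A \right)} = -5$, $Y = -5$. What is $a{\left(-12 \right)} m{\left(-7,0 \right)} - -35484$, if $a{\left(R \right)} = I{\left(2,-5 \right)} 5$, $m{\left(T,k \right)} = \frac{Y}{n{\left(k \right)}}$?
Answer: $35084$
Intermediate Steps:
$n{\left(d \right)} = - \frac{1}{2}$
$I{\left(L,K \right)} = -5 + K + L$ ($I{\left(L,K \right)} = \left(L + K\right) - 5 = \left(K + L\right) - 5 = -5 + K + L$)
$m{\left(T,k \right)} = 10$ ($m{\left(T,k \right)} = - \frac{5}{- \frac{1}{2}} = \left(-5\right) \left(-2\right) = 10$)
$a{\left(R \right)} = -40$ ($a{\left(R \right)} = \left(-5 - 5 + 2\right) 5 = \left(-8\right) 5 = -40$)
$a{\left(-12 \right)} m{\left(-7,0 \right)} - -35484 = \left(-40\right) 10 - -35484 = -400 + 35484 = 35084$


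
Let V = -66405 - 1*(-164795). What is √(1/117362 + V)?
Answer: √1355208023656522/117362 ≈ 313.67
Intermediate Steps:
V = 98390 (V = -66405 + 164795 = 98390)
√(1/117362 + V) = √(1/117362 + 98390) = √(11547247181/117362) = √1355208023656522/117362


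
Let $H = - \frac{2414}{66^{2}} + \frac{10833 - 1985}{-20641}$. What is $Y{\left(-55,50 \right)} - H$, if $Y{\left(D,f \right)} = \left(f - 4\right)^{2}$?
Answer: $\frac{95171287999}{44956098} \approx 2117.0$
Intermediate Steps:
$Y{\left(D,f \right)} = \left(-4 + f\right)^{2}$
$H = - \frac{44184631}{44956098}$ ($H = - \frac{2414}{4356} + 8848 \left(- \frac{1}{20641}\right) = \left(-2414\right) \frac{1}{4356} - \frac{8848}{20641} = - \frac{1207}{2178} - \frac{8848}{20641} = - \frac{44184631}{44956098} \approx -0.98284$)
$Y{\left(-55,50 \right)} - H = \left(-4 + 50\right)^{2} - - \frac{44184631}{44956098} = 46^{2} + \frac{44184631}{44956098} = 2116 + \frac{44184631}{44956098} = \frac{95171287999}{44956098}$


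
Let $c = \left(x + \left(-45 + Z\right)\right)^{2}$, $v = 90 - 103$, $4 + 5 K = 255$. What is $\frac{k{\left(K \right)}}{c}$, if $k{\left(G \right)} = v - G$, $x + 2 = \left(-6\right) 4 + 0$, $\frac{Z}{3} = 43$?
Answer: $- \frac{79}{4205} \approx -0.018787$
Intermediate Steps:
$Z = 129$ ($Z = 3 \cdot 43 = 129$)
$K = \frac{251}{5}$ ($K = - \frac{4}{5} + \frac{1}{5} \cdot 255 = - \frac{4}{5} + 51 = \frac{251}{5} \approx 50.2$)
$x = -26$ ($x = -2 + \left(\left(-6\right) 4 + 0\right) = -2 + \left(-24 + 0\right) = -2 - 24 = -26$)
$v = -13$
$c = 3364$ ($c = \left(-26 + \left(-45 + 129\right)\right)^{2} = \left(-26 + 84\right)^{2} = 58^{2} = 3364$)
$k{\left(G \right)} = -13 - G$
$\frac{k{\left(K \right)}}{c} = \frac{-13 - \frac{251}{5}}{3364} = \left(-13 - \frac{251}{5}\right) \frac{1}{3364} = \left(- \frac{316}{5}\right) \frac{1}{3364} = - \frac{79}{4205}$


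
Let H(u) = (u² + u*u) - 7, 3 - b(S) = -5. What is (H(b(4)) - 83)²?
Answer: 1444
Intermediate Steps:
b(S) = 8 (b(S) = 3 - 1*(-5) = 3 + 5 = 8)
H(u) = -7 + 2*u² (H(u) = (u² + u²) - 7 = 2*u² - 7 = -7 + 2*u²)
(H(b(4)) - 83)² = ((-7 + 2*8²) - 83)² = ((-7 + 2*64) - 83)² = ((-7 + 128) - 83)² = (121 - 83)² = 38² = 1444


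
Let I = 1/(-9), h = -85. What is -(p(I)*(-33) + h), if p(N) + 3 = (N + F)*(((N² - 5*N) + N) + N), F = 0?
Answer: -3710/243 ≈ -15.267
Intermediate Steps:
I = -⅑ ≈ -0.11111
p(N) = -3 + N*(N² - 3*N) (p(N) = -3 + (N + 0)*(((N² - 5*N) + N) + N) = -3 + N*((N² - 4*N) + N) = -3 + N*(N² - 3*N))
-(p(I)*(-33) + h) = -((-3 + (-⅑)³ - 3*(-⅑)²)*(-33) - 85) = -((-3 - 1/729 - 3*1/81)*(-33) - 85) = -((-3 - 1/729 - 1/27)*(-33) - 85) = -(-2215/729*(-33) - 85) = -(24365/243 - 85) = -1*3710/243 = -3710/243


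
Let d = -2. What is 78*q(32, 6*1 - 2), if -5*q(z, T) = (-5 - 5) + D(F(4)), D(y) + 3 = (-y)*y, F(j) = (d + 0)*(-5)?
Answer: 8814/5 ≈ 1762.8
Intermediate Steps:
F(j) = 10 (F(j) = (-2 + 0)*(-5) = -2*(-5) = 10)
D(y) = -3 - y² (D(y) = -3 + (-y)*y = -3 - y²)
q(z, T) = 113/5 (q(z, T) = -((-5 - 5) + (-3 - 1*10²))/5 = -(-10 + (-3 - 1*100))/5 = -(-10 + (-3 - 100))/5 = -(-10 - 103)/5 = -⅕*(-113) = 113/5)
78*q(32, 6*1 - 2) = 78*(113/5) = 8814/5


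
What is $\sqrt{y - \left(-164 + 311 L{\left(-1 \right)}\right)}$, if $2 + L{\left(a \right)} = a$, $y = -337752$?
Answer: $i \sqrt{336655} \approx 580.22 i$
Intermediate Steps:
$L{\left(a \right)} = -2 + a$
$\sqrt{y - \left(-164 + 311 L{\left(-1 \right)}\right)} = \sqrt{-337752 - \left(-164 + 311 \left(-2 - 1\right)\right)} = \sqrt{-337752 + \left(\left(-311\right) \left(-3\right) + 164\right)} = \sqrt{-337752 + \left(933 + 164\right)} = \sqrt{-337752 + 1097} = \sqrt{-336655} = i \sqrt{336655}$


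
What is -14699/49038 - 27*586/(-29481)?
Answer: 114179339/481896426 ≈ 0.23694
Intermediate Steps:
-14699/49038 - 27*586/(-29481) = -14699*1/49038 - 15822*(-1/29481) = -14699/49038 + 5274/9827 = 114179339/481896426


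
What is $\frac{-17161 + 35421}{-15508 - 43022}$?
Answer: $- \frac{1826}{5853} \approx -0.31198$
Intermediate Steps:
$\frac{-17161 + 35421}{-15508 - 43022} = \frac{18260}{-58530} = 18260 \left(- \frac{1}{58530}\right) = - \frac{1826}{5853}$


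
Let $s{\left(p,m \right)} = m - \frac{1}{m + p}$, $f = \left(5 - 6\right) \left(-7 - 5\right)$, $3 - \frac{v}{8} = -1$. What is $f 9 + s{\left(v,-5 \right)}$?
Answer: $\frac{2780}{27} \approx 102.96$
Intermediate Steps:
$v = 32$ ($v = 24 - -8 = 24 + 8 = 32$)
$f = 12$ ($f = \left(-1\right) \left(-12\right) = 12$)
$f 9 + s{\left(v,-5 \right)} = 12 \cdot 9 + \frac{-1 + \left(-5\right)^{2} - 160}{-5 + 32} = 108 + \frac{-1 + 25 - 160}{27} = 108 + \frac{1}{27} \left(-136\right) = 108 - \frac{136}{27} = \frac{2780}{27}$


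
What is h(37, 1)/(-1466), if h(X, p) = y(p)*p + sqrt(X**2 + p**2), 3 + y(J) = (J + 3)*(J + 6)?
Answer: -25/1466 - sqrt(1370)/1466 ≈ -0.042301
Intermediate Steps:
y(J) = -3 + (3 + J)*(6 + J) (y(J) = -3 + (J + 3)*(J + 6) = -3 + (3 + J)*(6 + J))
h(X, p) = sqrt(X**2 + p**2) + p*(15 + p**2 + 9*p) (h(X, p) = (15 + p**2 + 9*p)*p + sqrt(X**2 + p**2) = p*(15 + p**2 + 9*p) + sqrt(X**2 + p**2) = sqrt(X**2 + p**2) + p*(15 + p**2 + 9*p))
h(37, 1)/(-1466) = (sqrt(37**2 + 1**2) + 1*(15 + 1**2 + 9*1))/(-1466) = (sqrt(1369 + 1) + 1*(15 + 1 + 9))*(-1/1466) = (sqrt(1370) + 1*25)*(-1/1466) = (sqrt(1370) + 25)*(-1/1466) = (25 + sqrt(1370))*(-1/1466) = -25/1466 - sqrt(1370)/1466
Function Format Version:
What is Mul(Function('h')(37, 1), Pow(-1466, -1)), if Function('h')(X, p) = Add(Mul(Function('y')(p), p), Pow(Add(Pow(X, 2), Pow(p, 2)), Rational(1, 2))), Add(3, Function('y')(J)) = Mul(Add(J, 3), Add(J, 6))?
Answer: Add(Rational(-25, 1466), Mul(Rational(-1, 1466), Pow(1370, Rational(1, 2)))) ≈ -0.042301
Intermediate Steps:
Function('y')(J) = Add(-3, Mul(Add(3, J), Add(6, J))) (Function('y')(J) = Add(-3, Mul(Add(J, 3), Add(J, 6))) = Add(-3, Mul(Add(3, J), Add(6, J))))
Function('h')(X, p) = Add(Pow(Add(Pow(X, 2), Pow(p, 2)), Rational(1, 2)), Mul(p, Add(15, Pow(p, 2), Mul(9, p)))) (Function('h')(X, p) = Add(Mul(Add(15, Pow(p, 2), Mul(9, p)), p), Pow(Add(Pow(X, 2), Pow(p, 2)), Rational(1, 2))) = Add(Mul(p, Add(15, Pow(p, 2), Mul(9, p))), Pow(Add(Pow(X, 2), Pow(p, 2)), Rational(1, 2))) = Add(Pow(Add(Pow(X, 2), Pow(p, 2)), Rational(1, 2)), Mul(p, Add(15, Pow(p, 2), Mul(9, p)))))
Mul(Function('h')(37, 1), Pow(-1466, -1)) = Mul(Add(Pow(Add(Pow(37, 2), Pow(1, 2)), Rational(1, 2)), Mul(1, Add(15, Pow(1, 2), Mul(9, 1)))), Pow(-1466, -1)) = Mul(Add(Pow(Add(1369, 1), Rational(1, 2)), Mul(1, Add(15, 1, 9))), Rational(-1, 1466)) = Mul(Add(Pow(1370, Rational(1, 2)), Mul(1, 25)), Rational(-1, 1466)) = Mul(Add(Pow(1370, Rational(1, 2)), 25), Rational(-1, 1466)) = Mul(Add(25, Pow(1370, Rational(1, 2))), Rational(-1, 1466)) = Add(Rational(-25, 1466), Mul(Rational(-1, 1466), Pow(1370, Rational(1, 2))))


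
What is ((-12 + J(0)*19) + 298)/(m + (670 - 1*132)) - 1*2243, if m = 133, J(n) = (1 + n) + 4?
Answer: -1504672/671 ≈ -2242.4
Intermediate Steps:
J(n) = 5 + n
((-12 + J(0)*19) + 298)/(m + (670 - 1*132)) - 1*2243 = ((-12 + (5 + 0)*19) + 298)/(133 + (670 - 1*132)) - 1*2243 = ((-12 + 5*19) + 298)/(133 + (670 - 132)) - 2243 = ((-12 + 95) + 298)/(133 + 538) - 2243 = (83 + 298)/671 - 2243 = 381*(1/671) - 2243 = 381/671 - 2243 = -1504672/671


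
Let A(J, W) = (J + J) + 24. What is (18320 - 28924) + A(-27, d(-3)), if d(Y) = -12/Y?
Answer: -10634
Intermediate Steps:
A(J, W) = 24 + 2*J (A(J, W) = 2*J + 24 = 24 + 2*J)
(18320 - 28924) + A(-27, d(-3)) = (18320 - 28924) + (24 + 2*(-27)) = -10604 + (24 - 54) = -10604 - 30 = -10634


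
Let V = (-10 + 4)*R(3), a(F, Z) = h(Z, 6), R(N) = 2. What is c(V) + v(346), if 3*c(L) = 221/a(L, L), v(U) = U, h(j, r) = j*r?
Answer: 74515/216 ≈ 344.98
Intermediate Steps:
a(F, Z) = 6*Z (a(F, Z) = Z*6 = 6*Z)
V = -12 (V = (-10 + 4)*2 = -6*2 = -12)
c(L) = 221/(18*L) (c(L) = (221/((6*L)))/3 = (221*(1/(6*L)))/3 = (221/(6*L))/3 = 221/(18*L))
c(V) + v(346) = (221/18)/(-12) + 346 = (221/18)*(-1/12) + 346 = -221/216 + 346 = 74515/216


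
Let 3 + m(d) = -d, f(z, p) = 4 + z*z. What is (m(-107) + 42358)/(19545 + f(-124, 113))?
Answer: 42462/34925 ≈ 1.2158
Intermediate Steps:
f(z, p) = 4 + z²
m(d) = -3 - d
(m(-107) + 42358)/(19545 + f(-124, 113)) = ((-3 - 1*(-107)) + 42358)/(19545 + (4 + (-124)²)) = ((-3 + 107) + 42358)/(19545 + (4 + 15376)) = (104 + 42358)/(19545 + 15380) = 42462/34925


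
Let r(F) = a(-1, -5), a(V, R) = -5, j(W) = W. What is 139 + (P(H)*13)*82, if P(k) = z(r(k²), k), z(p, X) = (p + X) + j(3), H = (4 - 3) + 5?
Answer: 4403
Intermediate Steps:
r(F) = -5
H = 6 (H = 1 + 5 = 6)
z(p, X) = 3 + X + p (z(p, X) = (p + X) + 3 = (X + p) + 3 = 3 + X + p)
P(k) = -2 + k (P(k) = 3 + k - 5 = -2 + k)
139 + (P(H)*13)*82 = 139 + ((-2 + 6)*13)*82 = 139 + (4*13)*82 = 139 + 52*82 = 139 + 4264 = 4403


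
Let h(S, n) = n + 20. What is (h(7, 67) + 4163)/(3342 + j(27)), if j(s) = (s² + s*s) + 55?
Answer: 850/971 ≈ 0.87539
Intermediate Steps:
j(s) = 55 + 2*s² (j(s) = (s² + s²) + 55 = 2*s² + 55 = 55 + 2*s²)
h(S, n) = 20 + n
(h(7, 67) + 4163)/(3342 + j(27)) = ((20 + 67) + 4163)/(3342 + (55 + 2*27²)) = (87 + 4163)/(3342 + (55 + 2*729)) = 4250/(3342 + (55 + 1458)) = 4250/(3342 + 1513) = 4250/4855 = 4250*(1/4855) = 850/971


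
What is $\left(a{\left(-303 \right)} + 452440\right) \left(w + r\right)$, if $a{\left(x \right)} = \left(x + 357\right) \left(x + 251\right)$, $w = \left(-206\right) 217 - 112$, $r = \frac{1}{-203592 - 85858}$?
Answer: $- \frac{2916181027861616}{144725} \approx -2.015 \cdot 10^{10}$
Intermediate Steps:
$r = - \frac{1}{289450}$ ($r = \frac{1}{-289450} = - \frac{1}{289450} \approx -3.4548 \cdot 10^{-6}$)
$w = -44814$ ($w = -44702 - 112 = -44814$)
$a{\left(x \right)} = \left(251 + x\right) \left(357 + x\right)$ ($a{\left(x \right)} = \left(357 + x\right) \left(251 + x\right) = \left(251 + x\right) \left(357 + x\right)$)
$\left(a{\left(-303 \right)} + 452440\right) \left(w + r\right) = \left(\left(89607 + \left(-303\right)^{2} + 608 \left(-303\right)\right) + 452440\right) \left(-44814 - \frac{1}{289450}\right) = \left(\left(89607 + 91809 - 184224\right) + 452440\right) \left(- \frac{12971412301}{289450}\right) = \left(-2808 + 452440\right) \left(- \frac{12971412301}{289450}\right) = 449632 \left(- \frac{12971412301}{289450}\right) = - \frac{2916181027861616}{144725}$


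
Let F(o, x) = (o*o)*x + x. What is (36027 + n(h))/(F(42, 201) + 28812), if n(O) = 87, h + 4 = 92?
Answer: 12038/127859 ≈ 0.094151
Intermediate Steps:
h = 88 (h = -4 + 92 = 88)
F(o, x) = x + x*o**2 (F(o, x) = o**2*x + x = x*o**2 + x = x + x*o**2)
(36027 + n(h))/(F(42, 201) + 28812) = (36027 + 87)/(201*(1 + 42**2) + 28812) = 36114/(201*(1 + 1764) + 28812) = 36114/(201*1765 + 28812) = 36114/(354765 + 28812) = 36114/383577 = 36114*(1/383577) = 12038/127859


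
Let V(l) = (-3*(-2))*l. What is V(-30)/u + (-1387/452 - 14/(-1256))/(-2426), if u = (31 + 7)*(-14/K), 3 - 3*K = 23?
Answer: -6452342807/2862137789 ≈ -2.2544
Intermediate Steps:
K = -20/3 (K = 1 - ⅓*23 = 1 - 23/3 = -20/3 ≈ -6.6667)
u = 399/5 (u = (31 + 7)*(-14/(-20/3)) = 38*(-14*(-3/20)) = 38*(21/10) = 399/5 ≈ 79.800)
V(l) = 6*l
V(-30)/u + (-1387/452 - 14/(-1256))/(-2426) = (6*(-30))/(399/5) + (-1387/452 - 14/(-1256))/(-2426) = -180*5/399 + (-1387*1/452 - 14*(-1/1256))*(-1/2426) = -300/133 + (-1387/452 + 7/628)*(-1/2426) = -300/133 - 54242/17741*(-1/2426) = -300/133 + 27121/21519833 = -6452342807/2862137789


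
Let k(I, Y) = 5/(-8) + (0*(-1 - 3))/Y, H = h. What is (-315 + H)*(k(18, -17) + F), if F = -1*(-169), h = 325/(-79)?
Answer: -16978935/316 ≈ -53731.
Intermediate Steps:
h = -325/79 (h = 325*(-1/79) = -325/79 ≈ -4.1139)
H = -325/79 ≈ -4.1139
F = 169
k(I, Y) = -5/8 (k(I, Y) = 5*(-⅛) + (0*(-4))/Y = -5/8 + 0/Y = -5/8 + 0 = -5/8)
(-315 + H)*(k(18, -17) + F) = (-315 - 325/79)*(-5/8 + 169) = -25210/79*1347/8 = -16978935/316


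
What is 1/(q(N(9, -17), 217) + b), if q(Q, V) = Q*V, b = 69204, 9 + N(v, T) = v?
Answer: 1/69204 ≈ 1.4450e-5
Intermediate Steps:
N(v, T) = -9 + v
1/(q(N(9, -17), 217) + b) = 1/((-9 + 9)*217 + 69204) = 1/(0*217 + 69204) = 1/(0 + 69204) = 1/69204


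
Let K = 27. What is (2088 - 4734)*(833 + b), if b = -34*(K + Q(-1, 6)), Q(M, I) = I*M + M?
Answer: -404838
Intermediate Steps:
Q(M, I) = M + I*M
b = -680 (b = -34*(27 - (1 + 6)) = -34*(27 - 1*7) = -34*(27 - 7) = -34*20 = -680)
(2088 - 4734)*(833 + b) = (2088 - 4734)*(833 - 680) = -2646*153 = -404838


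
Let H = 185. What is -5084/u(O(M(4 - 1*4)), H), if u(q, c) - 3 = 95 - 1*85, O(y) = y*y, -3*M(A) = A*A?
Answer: -5084/13 ≈ -391.08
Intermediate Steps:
M(A) = -A²/3 (M(A) = -A*A/3 = -A²/3)
O(y) = y²
u(q, c) = 13 (u(q, c) = 3 + (95 - 1*85) = 3 + (95 - 85) = 3 + 10 = 13)
-5084/u(O(M(4 - 1*4)), H) = -5084/13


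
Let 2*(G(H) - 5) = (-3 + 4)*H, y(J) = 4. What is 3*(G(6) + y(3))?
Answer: 36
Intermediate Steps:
G(H) = 5 + H/2 (G(H) = 5 + ((-3 + 4)*H)/2 = 5 + (1*H)/2 = 5 + H/2)
3*(G(6) + y(3)) = 3*((5 + (1/2)*6) + 4) = 3*((5 + 3) + 4) = 3*(8 + 4) = 3*12 = 36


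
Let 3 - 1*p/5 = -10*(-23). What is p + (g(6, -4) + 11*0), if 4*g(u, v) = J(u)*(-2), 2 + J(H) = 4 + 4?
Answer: -1138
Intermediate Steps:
J(H) = 6 (J(H) = -2 + (4 + 4) = -2 + 8 = 6)
g(u, v) = -3 (g(u, v) = (6*(-2))/4 = (¼)*(-12) = -3)
p = -1135 (p = 15 - (-50)*(-23) = 15 - 5*230 = 15 - 1150 = -1135)
p + (g(6, -4) + 11*0) = -1135 + (-3 + 11*0) = -1135 + (-3 + 0) = -1135 - 3 = -1138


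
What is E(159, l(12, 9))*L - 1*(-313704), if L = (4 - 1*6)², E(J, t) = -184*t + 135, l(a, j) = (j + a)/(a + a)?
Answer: 313600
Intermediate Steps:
l(a, j) = (a + j)/(2*a) (l(a, j) = (a + j)/((2*a)) = (a + j)*(1/(2*a)) = (a + j)/(2*a))
E(J, t) = 135 - 184*t
L = 4 (L = (4 - 6)² = (-2)² = 4)
E(159, l(12, 9))*L - 1*(-313704) = (135 - 92*(12 + 9)/12)*4 - 1*(-313704) = (135 - 92*21/12)*4 + 313704 = (135 - 184*7/8)*4 + 313704 = (135 - 161)*4 + 313704 = -26*4 + 313704 = -104 + 313704 = 313600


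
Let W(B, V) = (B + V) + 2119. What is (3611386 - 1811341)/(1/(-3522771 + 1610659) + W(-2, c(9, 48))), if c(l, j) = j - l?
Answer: 1147295881680/1374171157 ≈ 834.90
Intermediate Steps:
W(B, V) = 2119 + B + V
(3611386 - 1811341)/(1/(-3522771 + 1610659) + W(-2, c(9, 48))) = (3611386 - 1811341)/(1/(-3522771 + 1610659) + (2119 - 2 + (48 - 1*9))) = 1800045/(1/(-1912112) + (2119 - 2 + (48 - 9))) = 1800045/(-1/1912112 + (2119 - 2 + 39)) = 1800045/(-1/1912112 + 2156) = 1800045/(4122513471/1912112) = 1800045*(1912112/4122513471) = 1147295881680/1374171157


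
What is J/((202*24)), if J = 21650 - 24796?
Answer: -1573/2424 ≈ -0.64893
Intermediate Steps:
J = -3146
J/((202*24)) = -3146/(202*24) = -3146/4848 = -3146*1/4848 = -1573/2424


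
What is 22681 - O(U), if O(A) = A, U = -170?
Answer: 22851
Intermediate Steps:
22681 - O(U) = 22681 - 1*(-170) = 22681 + 170 = 22851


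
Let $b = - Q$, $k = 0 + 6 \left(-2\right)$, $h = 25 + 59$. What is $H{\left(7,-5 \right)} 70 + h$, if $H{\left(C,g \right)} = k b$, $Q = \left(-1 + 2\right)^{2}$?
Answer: $924$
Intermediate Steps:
$Q = 1$ ($Q = 1^{2} = 1$)
$h = 84$
$k = -12$ ($k = 0 - 12 = -12$)
$b = -1$ ($b = \left(-1\right) 1 = -1$)
$H{\left(C,g \right)} = 12$ ($H{\left(C,g \right)} = \left(-12\right) \left(-1\right) = 12$)
$H{\left(7,-5 \right)} 70 + h = 12 \cdot 70 + 84 = 840 + 84 = 924$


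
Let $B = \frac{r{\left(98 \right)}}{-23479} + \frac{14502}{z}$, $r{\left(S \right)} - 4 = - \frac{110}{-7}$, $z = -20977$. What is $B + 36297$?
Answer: $\frac{125136344339625}{3447632881} \approx 36296.0$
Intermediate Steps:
$r{\left(S \right)} = \frac{138}{7}$ ($r{\left(S \right)} = 4 - \frac{110}{-7} = 4 - - \frac{110}{7} = 4 + \frac{110}{7} = \frac{138}{7}$)
$B = - \frac{2386342032}{3447632881}$ ($B = \frac{138}{7 \left(-23479\right)} + \frac{14502}{-20977} = \frac{138}{7} \left(- \frac{1}{23479}\right) + 14502 \left(- \frac{1}{20977}\right) = - \frac{138}{164353} - \frac{14502}{20977} = - \frac{2386342032}{3447632881} \approx -0.69217$)
$B + 36297 = - \frac{2386342032}{3447632881} + 36297 = \frac{125136344339625}{3447632881}$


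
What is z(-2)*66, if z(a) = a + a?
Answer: -264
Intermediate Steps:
z(a) = 2*a
z(-2)*66 = (2*(-2))*66 = -4*66 = -264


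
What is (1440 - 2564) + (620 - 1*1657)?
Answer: -2161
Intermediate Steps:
(1440 - 2564) + (620 - 1*1657) = -1124 + (620 - 1657) = -1124 - 1037 = -2161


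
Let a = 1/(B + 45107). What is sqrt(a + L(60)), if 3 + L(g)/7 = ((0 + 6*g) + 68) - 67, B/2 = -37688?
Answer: sqrt(2296028146397)/30269 ≈ 50.060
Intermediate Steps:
B = -75376 (B = 2*(-37688) = -75376)
L(g) = -14 + 42*g (L(g) = -21 + 7*(((0 + 6*g) + 68) - 67) = -21 + 7*((6*g + 68) - 67) = -21 + 7*((68 + 6*g) - 67) = -21 + 7*(1 + 6*g) = -21 + (7 + 42*g) = -14 + 42*g)
a = -1/30269 (a = 1/(-75376 + 45107) = 1/(-30269) = -1/30269 ≈ -3.3037e-5)
sqrt(a + L(60)) = sqrt(-1/30269 + (-14 + 42*60)) = sqrt(-1/30269 + (-14 + 2520)) = sqrt(-1/30269 + 2506) = sqrt(75854113/30269) = sqrt(2296028146397)/30269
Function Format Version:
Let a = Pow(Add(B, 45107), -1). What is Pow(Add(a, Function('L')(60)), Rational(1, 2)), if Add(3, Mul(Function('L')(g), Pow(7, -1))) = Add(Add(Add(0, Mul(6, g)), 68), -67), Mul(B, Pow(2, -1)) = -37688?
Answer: Mul(Rational(1, 30269), Pow(2296028146397, Rational(1, 2))) ≈ 50.060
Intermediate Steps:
B = -75376 (B = Mul(2, -37688) = -75376)
Function('L')(g) = Add(-14, Mul(42, g)) (Function('L')(g) = Add(-21, Mul(7, Add(Add(Add(0, Mul(6, g)), 68), -67))) = Add(-21, Mul(7, Add(Add(Mul(6, g), 68), -67))) = Add(-21, Mul(7, Add(Add(68, Mul(6, g)), -67))) = Add(-21, Mul(7, Add(1, Mul(6, g)))) = Add(-21, Add(7, Mul(42, g))) = Add(-14, Mul(42, g)))
a = Rational(-1, 30269) (a = Pow(Add(-75376, 45107), -1) = Pow(-30269, -1) = Rational(-1, 30269) ≈ -3.3037e-5)
Pow(Add(a, Function('L')(60)), Rational(1, 2)) = Pow(Add(Rational(-1, 30269), Add(-14, Mul(42, 60))), Rational(1, 2)) = Pow(Add(Rational(-1, 30269), Add(-14, 2520)), Rational(1, 2)) = Pow(Add(Rational(-1, 30269), 2506), Rational(1, 2)) = Pow(Rational(75854113, 30269), Rational(1, 2)) = Mul(Rational(1, 30269), Pow(2296028146397, Rational(1, 2)))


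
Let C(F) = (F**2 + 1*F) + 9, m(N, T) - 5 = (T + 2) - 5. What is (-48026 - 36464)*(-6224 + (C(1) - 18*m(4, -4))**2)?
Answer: 339227350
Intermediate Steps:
m(N, T) = 2 + T (m(N, T) = 5 + ((T + 2) - 5) = 5 + ((2 + T) - 5) = 5 + (-3 + T) = 2 + T)
C(F) = 9 + F + F**2 (C(F) = (F**2 + F) + 9 = (F + F**2) + 9 = 9 + F + F**2)
(-48026 - 36464)*(-6224 + (C(1) - 18*m(4, -4))**2) = (-48026 - 36464)*(-6224 + ((9 + 1 + 1**2) - 18*(2 - 4))**2) = -84490*(-6224 + ((9 + 1 + 1) - 18*(-2))**2) = -84490*(-6224 + (11 + 36)**2) = -84490*(-6224 + 47**2) = -84490*(-6224 + 2209) = -84490*(-4015) = 339227350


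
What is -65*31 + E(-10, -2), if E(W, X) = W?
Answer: -2025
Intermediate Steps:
-65*31 + E(-10, -2) = -65*31 - 10 = -2015 - 10 = -2025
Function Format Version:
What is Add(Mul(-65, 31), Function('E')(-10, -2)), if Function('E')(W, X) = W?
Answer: -2025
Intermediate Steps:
Add(Mul(-65, 31), Function('E')(-10, -2)) = Add(Mul(-65, 31), -10) = Add(-2015, -10) = -2025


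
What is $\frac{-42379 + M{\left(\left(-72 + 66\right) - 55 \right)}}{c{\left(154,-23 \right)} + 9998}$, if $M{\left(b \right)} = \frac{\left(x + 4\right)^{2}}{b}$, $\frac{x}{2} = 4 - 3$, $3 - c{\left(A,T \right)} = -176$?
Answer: $- \frac{2585155}{620797} \approx -4.1643$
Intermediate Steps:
$c{\left(A,T \right)} = 179$ ($c{\left(A,T \right)} = 3 - -176 = 3 + 176 = 179$)
$x = 2$ ($x = 2 \left(4 - 3\right) = 2 \cdot 1 = 2$)
$M{\left(b \right)} = \frac{36}{b}$ ($M{\left(b \right)} = \frac{\left(2 + 4\right)^{2}}{b} = \frac{6^{2}}{b} = \frac{36}{b}$)
$\frac{-42379 + M{\left(\left(-72 + 66\right) - 55 \right)}}{c{\left(154,-23 \right)} + 9998} = \frac{-42379 + \frac{36}{\left(-72 + 66\right) - 55}}{179 + 9998} = \frac{-42379 + \frac{36}{-6 - 55}}{10177} = \left(-42379 + \frac{36}{-61}\right) \frac{1}{10177} = \left(-42379 + 36 \left(- \frac{1}{61}\right)\right) \frac{1}{10177} = \left(-42379 - \frac{36}{61}\right) \frac{1}{10177} = \left(- \frac{2585155}{61}\right) \frac{1}{10177} = - \frac{2585155}{620797}$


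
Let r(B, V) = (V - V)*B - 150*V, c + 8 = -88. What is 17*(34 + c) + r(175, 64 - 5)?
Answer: -9904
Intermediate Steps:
c = -96 (c = -8 - 88 = -96)
r(B, V) = -150*V (r(B, V) = 0*B - 150*V = 0 - 150*V = -150*V)
17*(34 + c) + r(175, 64 - 5) = 17*(34 - 96) - 150*(64 - 5) = 17*(-62) - 150*59 = -1054 - 8850 = -9904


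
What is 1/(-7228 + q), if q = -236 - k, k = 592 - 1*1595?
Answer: -1/6461 ≈ -0.00015477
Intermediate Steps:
k = -1003 (k = 592 - 1595 = -1003)
q = 767 (q = -236 - 1*(-1003) = -236 + 1003 = 767)
1/(-7228 + q) = 1/(-7228 + 767) = 1/(-6461) = -1/6461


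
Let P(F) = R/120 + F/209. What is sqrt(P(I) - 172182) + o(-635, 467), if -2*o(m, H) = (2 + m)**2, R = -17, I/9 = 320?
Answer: -400689/2 + I*sqrt(27073750356510)/12540 ≈ -2.0034e+5 + 414.93*I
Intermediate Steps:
I = 2880 (I = 9*320 = 2880)
o(m, H) = -(2 + m)**2/2
P(F) = -17/120 + F/209
sqrt(P(I) - 172182) + o(-635, 467) = sqrt((-17/120 + (1/209)*2880) - 172182) - (2 - 635)**2/2 = sqrt((-17/120 + 2880/209) - 172182) - 1/2*(-633)**2 = sqrt(342047/25080 - 172182) - 1/2*400689 = sqrt(-4317982513/25080) - 400689/2 = I*sqrt(27073750356510)/12540 - 400689/2 = -400689/2 + I*sqrt(27073750356510)/12540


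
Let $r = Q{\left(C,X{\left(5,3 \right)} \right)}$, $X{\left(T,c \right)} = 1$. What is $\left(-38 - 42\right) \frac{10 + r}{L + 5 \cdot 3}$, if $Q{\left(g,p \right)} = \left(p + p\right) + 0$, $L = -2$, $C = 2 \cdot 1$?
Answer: $- \frac{960}{13} \approx -73.846$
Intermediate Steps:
$C = 2$
$Q{\left(g,p \right)} = 2 p$ ($Q{\left(g,p \right)} = 2 p + 0 = 2 p$)
$r = 2$ ($r = 2 \cdot 1 = 2$)
$\left(-38 - 42\right) \frac{10 + r}{L + 5 \cdot 3} = \left(-38 - 42\right) \frac{10 + 2}{-2 + 5 \cdot 3} = - 80 \frac{12}{-2 + 15} = - 80 \cdot \frac{12}{13} = - 80 \cdot 12 \cdot \frac{1}{13} = \left(-80\right) \frac{12}{13} = - \frac{960}{13}$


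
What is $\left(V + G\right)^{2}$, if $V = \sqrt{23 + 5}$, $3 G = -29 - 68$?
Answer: $\frac{9661}{9} - \frac{388 \sqrt{7}}{3} \approx 731.26$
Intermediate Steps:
$G = - \frac{97}{3}$ ($G = \frac{-29 - 68}{3} = \frac{1}{3} \left(-97\right) = - \frac{97}{3} \approx -32.333$)
$V = 2 \sqrt{7}$ ($V = \sqrt{28} = 2 \sqrt{7} \approx 5.2915$)
$\left(V + G\right)^{2} = \left(2 \sqrt{7} - \frac{97}{3}\right)^{2} = \left(- \frac{97}{3} + 2 \sqrt{7}\right)^{2}$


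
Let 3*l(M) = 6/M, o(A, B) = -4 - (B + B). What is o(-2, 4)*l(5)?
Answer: -24/5 ≈ -4.8000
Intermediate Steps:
o(A, B) = -4 - 2*B
l(M) = 2/M (l(M) = (6/M)/3 = 2/M)
o(-2, 4)*l(5) = (-4 - 2*4)*(2/5) = (-4 - 8)*(2*(1/5)) = -12*2/5 = -24/5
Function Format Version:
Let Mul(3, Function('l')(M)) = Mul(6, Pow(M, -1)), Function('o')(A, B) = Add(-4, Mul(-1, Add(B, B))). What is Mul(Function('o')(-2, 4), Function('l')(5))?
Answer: Rational(-24, 5) ≈ -4.8000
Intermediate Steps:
Function('o')(A, B) = Add(-4, Mul(-2, B)) (Function('o')(A, B) = Add(-4, Mul(-1, Mul(2, B))) = Add(-4, Mul(-2, B)))
Function('l')(M) = Mul(2, Pow(M, -1)) (Function('l')(M) = Mul(Rational(1, 3), Mul(6, Pow(M, -1))) = Mul(2, Pow(M, -1)))
Mul(Function('o')(-2, 4), Function('l')(5)) = Mul(Add(-4, Mul(-2, 4)), Mul(2, Pow(5, -1))) = Mul(Add(-4, -8), Mul(2, Rational(1, 5))) = Mul(-12, Rational(2, 5)) = Rational(-24, 5)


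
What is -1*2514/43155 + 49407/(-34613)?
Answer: -739725389/497908005 ≈ -1.4857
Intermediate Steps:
-1*2514/43155 + 49407/(-34613) = -2514*1/43155 + 49407*(-1/34613) = -838/14385 - 49407/34613 = -739725389/497908005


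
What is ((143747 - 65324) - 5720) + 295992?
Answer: 368695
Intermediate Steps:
((143747 - 65324) - 5720) + 295992 = (78423 - 5720) + 295992 = 72703 + 295992 = 368695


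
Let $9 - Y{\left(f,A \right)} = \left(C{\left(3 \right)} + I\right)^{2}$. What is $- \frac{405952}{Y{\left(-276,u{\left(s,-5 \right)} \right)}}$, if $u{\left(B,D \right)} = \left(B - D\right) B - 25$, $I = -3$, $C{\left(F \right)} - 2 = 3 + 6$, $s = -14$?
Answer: $\frac{405952}{55} \approx 7380.9$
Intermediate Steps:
$C{\left(F \right)} = 11$ ($C{\left(F \right)} = 2 + \left(3 + 6\right) = 2 + 9 = 11$)
$u{\left(B,D \right)} = -25 + B \left(B - D\right)$ ($u{\left(B,D \right)} = B \left(B - D\right) - 25 = -25 + B \left(B - D\right)$)
$Y{\left(f,A \right)} = -55$ ($Y{\left(f,A \right)} = 9 - \left(11 - 3\right)^{2} = 9 - 8^{2} = 9 - 64 = -55$)
$- \frac{405952}{Y{\left(-276,u{\left(s,-5 \right)} \right)}} = - \frac{405952}{-55} = \left(-405952\right) \left(- \frac{1}{55}\right) = \frac{405952}{55}$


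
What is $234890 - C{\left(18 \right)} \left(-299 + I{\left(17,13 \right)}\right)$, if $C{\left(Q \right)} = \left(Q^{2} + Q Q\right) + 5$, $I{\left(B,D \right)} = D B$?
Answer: $285824$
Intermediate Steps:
$I{\left(B,D \right)} = B D$
$C{\left(Q \right)} = 5 + 2 Q^{2}$ ($C{\left(Q \right)} = \left(Q^{2} + Q^{2}\right) + 5 = 2 Q^{2} + 5 = 5 + 2 Q^{2}$)
$234890 - C{\left(18 \right)} \left(-299 + I{\left(17,13 \right)}\right) = 234890 - \left(5 + 2 \cdot 18^{2}\right) \left(-299 + 17 \cdot 13\right) = 234890 - \left(5 + 2 \cdot 324\right) \left(-299 + 221\right) = 234890 - \left(5 + 648\right) \left(-78\right) = 234890 - 653 \left(-78\right) = 234890 - -50934 = 234890 + 50934 = 285824$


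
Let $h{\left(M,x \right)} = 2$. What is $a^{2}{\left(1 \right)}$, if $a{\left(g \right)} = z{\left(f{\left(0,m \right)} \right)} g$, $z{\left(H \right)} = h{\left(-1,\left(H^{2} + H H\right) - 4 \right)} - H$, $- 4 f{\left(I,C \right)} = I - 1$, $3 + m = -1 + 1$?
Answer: $\frac{49}{16} \approx 3.0625$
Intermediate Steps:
$m = -3$ ($m = -3 + \left(-1 + 1\right) = -3 + 0 = -3$)
$f{\left(I,C \right)} = \frac{1}{4} - \frac{I}{4}$ ($f{\left(I,C \right)} = - \frac{I - 1}{4} = - \frac{-1 + I}{4} = \frac{1}{4} - \frac{I}{4}$)
$z{\left(H \right)} = 2 - H$
$a{\left(g \right)} = \frac{7 g}{4}$ ($a{\left(g \right)} = \left(2 - \left(\frac{1}{4} - 0\right)\right) g = \left(2 - \left(\frac{1}{4} + 0\right)\right) g = \left(2 - \frac{1}{4}\right) g = \frac{7 g}{4}$)
$a^{2}{\left(1 \right)} = \left(\frac{7}{4} \cdot 1\right)^{2} = \left(\frac{7}{4}\right)^{2} = \frac{49}{16}$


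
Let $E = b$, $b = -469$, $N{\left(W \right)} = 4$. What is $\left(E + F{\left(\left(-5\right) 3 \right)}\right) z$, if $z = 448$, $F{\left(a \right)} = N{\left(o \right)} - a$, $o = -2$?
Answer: $-201600$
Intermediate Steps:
$F{\left(a \right)} = 4 - a$
$E = -469$
$\left(E + F{\left(\left(-5\right) 3 \right)}\right) z = \left(-469 - \left(-4 - 15\right)\right) 448 = \left(-469 + \left(4 - -15\right)\right) 448 = \left(-469 + \left(4 + 15\right)\right) 448 = \left(-469 + 19\right) 448 = \left(-450\right) 448 = -201600$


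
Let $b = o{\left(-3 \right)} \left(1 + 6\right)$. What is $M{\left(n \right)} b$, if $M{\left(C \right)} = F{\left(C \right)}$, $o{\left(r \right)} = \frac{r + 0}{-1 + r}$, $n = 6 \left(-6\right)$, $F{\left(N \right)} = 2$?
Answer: $\frac{21}{2} \approx 10.5$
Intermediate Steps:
$n = -36$
$o{\left(r \right)} = \frac{r}{-1 + r}$
$M{\left(C \right)} = 2$
$b = \frac{21}{4}$ ($b = - \frac{3}{-1 - 3} \left(1 + 6\right) = - \frac{3}{-4} \cdot 7 = \left(-3\right) \left(- \frac{1}{4}\right) 7 = \frac{3}{4} \cdot 7 = \frac{21}{4} \approx 5.25$)
$M{\left(n \right)} b = 2 \cdot \frac{21}{4} = \frac{21}{2}$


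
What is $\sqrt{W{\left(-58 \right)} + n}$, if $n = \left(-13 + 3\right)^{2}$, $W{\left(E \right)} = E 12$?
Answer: $2 i \sqrt{149} \approx 24.413 i$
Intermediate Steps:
$W{\left(E \right)} = 12 E$
$n = 100$ ($n = \left(-10\right)^{2} = 100$)
$\sqrt{W{\left(-58 \right)} + n} = \sqrt{12 \left(-58\right) + 100} = \sqrt{-696 + 100} = \sqrt{-596} = 2 i \sqrt{149}$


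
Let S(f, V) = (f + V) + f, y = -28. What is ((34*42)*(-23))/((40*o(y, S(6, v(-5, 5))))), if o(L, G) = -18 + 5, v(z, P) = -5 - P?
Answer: 8211/130 ≈ 63.162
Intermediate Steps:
S(f, V) = V + 2*f (S(f, V) = (V + f) + f = V + 2*f)
o(L, G) = -13
((34*42)*(-23))/((40*o(y, S(6, v(-5, 5))))) = ((34*42)*(-23))/((40*(-13))) = (1428*(-23))/(-520) = -32844*(-1/520) = 8211/130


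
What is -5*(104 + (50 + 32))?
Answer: -930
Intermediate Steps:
-5*(104 + (50 + 32)) = -5*(104 + 82) = -5*186 = -930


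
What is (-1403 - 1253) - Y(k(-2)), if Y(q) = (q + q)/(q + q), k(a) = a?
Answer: -2657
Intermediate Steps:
Y(q) = 1 (Y(q) = (2*q)/((2*q)) = (2*q)*(1/(2*q)) = 1)
(-1403 - 1253) - Y(k(-2)) = (-1403 - 1253) - 1*1 = -2656 - 1 = -2657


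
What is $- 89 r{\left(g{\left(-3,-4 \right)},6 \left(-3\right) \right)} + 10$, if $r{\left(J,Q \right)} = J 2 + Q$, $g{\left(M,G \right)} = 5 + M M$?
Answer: $-880$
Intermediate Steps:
$g{\left(M,G \right)} = 5 + M^{2}$
$r{\left(J,Q \right)} = Q + 2 J$ ($r{\left(J,Q \right)} = 2 J + Q = Q + 2 J$)
$- 89 r{\left(g{\left(-3,-4 \right)},6 \left(-3\right) \right)} + 10 = - 89 \left(6 \left(-3\right) + 2 \left(5 + \left(-3\right)^{2}\right)\right) + 10 = - 89 \left(-18 + 2 \left(5 + 9\right)\right) + 10 = - 89 \left(-18 + 2 \cdot 14\right) + 10 = - 89 \left(-18 + 28\right) + 10 = \left(-89\right) 10 + 10 = -890 + 10 = -880$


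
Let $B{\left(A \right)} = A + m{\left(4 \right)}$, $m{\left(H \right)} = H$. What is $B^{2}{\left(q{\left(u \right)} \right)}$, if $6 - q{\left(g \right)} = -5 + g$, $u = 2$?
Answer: $169$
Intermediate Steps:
$q{\left(g \right)} = 11 - g$ ($q{\left(g \right)} = 6 - \left(-5 + g\right) = 11 - g$)
$B{\left(A \right)} = 4 + A$ ($B{\left(A \right)} = A + 4 = 4 + A$)
$B^{2}{\left(q{\left(u \right)} \right)} = \left(4 + \left(11 - 2\right)\right)^{2} = \left(4 + 9\right)^{2} = 13^{2} = 169$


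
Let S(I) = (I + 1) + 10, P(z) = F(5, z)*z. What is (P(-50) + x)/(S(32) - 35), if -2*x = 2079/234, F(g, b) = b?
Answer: 129769/416 ≈ 311.94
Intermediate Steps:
P(z) = z² (P(z) = z*z = z²)
x = -231/52 (x = -2079/(2*234) = -½*231/26 = -231/52 ≈ -4.4423)
S(I) = 11 + I (S(I) = (1 + I) + 10 = 11 + I)
(P(-50) + x)/(S(32) - 35) = ((-50)² - 231/52)/((11 + 32) - 35) = (2500 - 231/52)/(43 - 35) = (129769/52)/8 = (129769/52)*(⅛) = 129769/416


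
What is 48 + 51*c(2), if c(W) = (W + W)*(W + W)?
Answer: 864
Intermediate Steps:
c(W) = 4*W² (c(W) = (2*W)*(2*W) = 4*W²)
48 + 51*c(2) = 48 + 51*(4*2²) = 48 + 51*(4*4) = 48 + 51*16 = 48 + 816 = 864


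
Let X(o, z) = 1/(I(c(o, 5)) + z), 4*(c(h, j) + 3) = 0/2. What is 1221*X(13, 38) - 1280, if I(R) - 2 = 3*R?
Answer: -38459/31 ≈ -1240.6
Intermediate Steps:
c(h, j) = -3 (c(h, j) = -3 + (0/2)/4 = -3 + (0*(½))/4 = -3 + (¼)*0 = -3 + 0 = -3)
I(R) = 2 + 3*R
X(o, z) = 1/(-7 + z) (X(o, z) = 1/((2 + 3*(-3)) + z) = 1/((2 - 9) + z) = 1/(-7 + z))
1221*X(13, 38) - 1280 = 1221/(-7 + 38) - 1280 = 1221/31 - 1280 = -38459/31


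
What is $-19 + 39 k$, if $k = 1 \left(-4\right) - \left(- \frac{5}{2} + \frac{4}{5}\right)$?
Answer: $- \frac{1087}{10} \approx -108.7$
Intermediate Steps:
$k = - \frac{23}{10}$ ($k = -4 - - \frac{17}{10} = -4 + \left(\frac{5}{2} - \frac{4}{5}\right) = -4 + \frac{17}{10} = - \frac{23}{10} \approx -2.3$)
$-19 + 39 k = -19 + 39 \left(- \frac{23}{10}\right) = -19 - \frac{897}{10} = - \frac{1087}{10}$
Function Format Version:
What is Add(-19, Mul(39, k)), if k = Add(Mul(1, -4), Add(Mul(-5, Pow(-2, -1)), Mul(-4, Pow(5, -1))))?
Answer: Rational(-1087, 10) ≈ -108.70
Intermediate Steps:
k = Rational(-23, 10) (k = Add(-4, Add(Mul(-5, Rational(-1, 2)), Mul(-4, Rational(1, 5)))) = Add(-4, Add(Rational(5, 2), Rational(-4, 5))) = Add(-4, Rational(17, 10)) = Rational(-23, 10) ≈ -2.3000)
Add(-19, Mul(39, k)) = Add(-19, Mul(39, Rational(-23, 10))) = Add(-19, Rational(-897, 10)) = Rational(-1087, 10)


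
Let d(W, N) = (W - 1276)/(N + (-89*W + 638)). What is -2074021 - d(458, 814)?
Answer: -40764883164/19655 ≈ -2.0740e+6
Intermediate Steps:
d(W, N) = (-1276 + W)/(638 + N - 89*W) (d(W, N) = (-1276 + W)/(N + (638 - 89*W)) = (-1276 + W)/(638 + N - 89*W))
-2074021 - d(458, 814) = -2074021 - (-1276 + 458)/(638 + 814 - 89*458) = -2074021 - (-818)/(638 + 814 - 40762) = -2074021 - (-818)/(-39310) = -2074021 - (-1)*(-818)/39310 = -2074021 - 1*409/19655 = -2074021 - 409/19655 = -40764883164/19655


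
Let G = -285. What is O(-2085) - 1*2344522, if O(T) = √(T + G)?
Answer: -2344522 + I*√2370 ≈ -2.3445e+6 + 48.683*I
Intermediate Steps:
O(T) = √(-285 + T) (O(T) = √(T - 285) = √(-285 + T))
O(-2085) - 1*2344522 = √(-285 - 2085) - 1*2344522 = √(-2370) - 2344522 = I*√2370 - 2344522 = -2344522 + I*√2370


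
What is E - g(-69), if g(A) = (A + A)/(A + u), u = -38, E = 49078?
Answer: 5251208/107 ≈ 49077.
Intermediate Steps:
g(A) = 2*A/(-38 + A) (g(A) = (A + A)/(A - 38) = (2*A)/(-38 + A) = 2*A/(-38 + A))
E - g(-69) = 49078 - 2*(-69)/(-38 - 69) = 49078 - 2*(-69)/(-107) = 49078 - 2*(-69)*(-1)/107 = 49078 - 1*138/107 = 49078 - 138/107 = 5251208/107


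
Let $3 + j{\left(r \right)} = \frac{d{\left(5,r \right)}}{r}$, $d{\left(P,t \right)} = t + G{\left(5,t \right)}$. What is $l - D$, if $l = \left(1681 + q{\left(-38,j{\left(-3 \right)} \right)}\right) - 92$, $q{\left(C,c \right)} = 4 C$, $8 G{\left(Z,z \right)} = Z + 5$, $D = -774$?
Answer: $2211$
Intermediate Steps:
$G{\left(Z,z \right)} = \frac{5}{8} + \frac{Z}{8}$ ($G{\left(Z,z \right)} = \frac{Z + 5}{8} = \frac{5 + Z}{8} = \frac{5}{8} + \frac{Z}{8}$)
$d{\left(P,t \right)} = \frac{5}{4} + t$ ($d{\left(P,t \right)} = t + \left(\frac{5}{8} + \frac{1}{8} \cdot 5\right) = t + \left(\frac{5}{8} + \frac{5}{8}\right) = t + \frac{5}{4} = \frac{5}{4} + t$)
$j{\left(r \right)} = -3 + \frac{\frac{5}{4} + r}{r}$
$l = 1437$ ($l = \left(1681 + 4 \left(-38\right)\right) - 92 = \left(1681 - 152\right) - 92 = 1529 - 92 = 1437$)
$l - D = 1437 - -774 = 1437 + 774 = 2211$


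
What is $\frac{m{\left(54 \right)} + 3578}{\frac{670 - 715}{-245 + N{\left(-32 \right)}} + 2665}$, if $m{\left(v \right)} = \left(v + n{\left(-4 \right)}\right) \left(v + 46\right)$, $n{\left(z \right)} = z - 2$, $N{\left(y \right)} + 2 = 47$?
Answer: $\frac{335120}{106609} \approx 3.1434$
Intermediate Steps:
$N{\left(y \right)} = 45$ ($N{\left(y \right)} = -2 + 47 = 45$)
$n{\left(z \right)} = -2 + z$
$m{\left(v \right)} = \left(-6 + v\right) \left(46 + v\right)$ ($m{\left(v \right)} = \left(v - 6\right) \left(v + 46\right) = \left(v - 6\right) \left(46 + v\right) = \left(-6 + v\right) \left(46 + v\right)$)
$\frac{m{\left(54 \right)} + 3578}{\frac{670 - 715}{-245 + N{\left(-32 \right)}} + 2665} = \frac{\left(-276 + 54^{2} + 40 \cdot 54\right) + 3578}{\frac{670 - 715}{-245 + 45} + 2665} = \frac{\left(-276 + 2916 + 2160\right) + 3578}{- \frac{45}{-200} + 2665} = \frac{4800 + 3578}{\left(-45\right) \left(- \frac{1}{200}\right) + 2665} = \frac{8378}{\frac{9}{40} + 2665} = \frac{8378}{\frac{106609}{40}} = 8378 \cdot \frac{40}{106609} = \frac{335120}{106609}$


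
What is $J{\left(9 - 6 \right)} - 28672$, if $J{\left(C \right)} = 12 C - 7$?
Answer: $-28643$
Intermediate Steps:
$J{\left(C \right)} = -7 + 12 C$ ($J{\left(C \right)} = 12 C - 7 = -7 + 12 C$)
$J{\left(9 - 6 \right)} - 28672 = \left(-7 + 12 \left(9 - 6\right)\right) - 28672 = \left(-7 + 12 \cdot 3\right) - 28672 = \left(-7 + 36\right) - 28672 = 29 - 28672 = -28643$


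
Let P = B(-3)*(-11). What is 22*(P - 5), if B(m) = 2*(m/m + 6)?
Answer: -3498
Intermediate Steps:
B(m) = 14 (B(m) = 2*(1 + 6) = 2*7 = 14)
P = -154 (P = 14*(-11) = -154)
22*(P - 5) = 22*(-154 - 5) = 22*(-159) = -3498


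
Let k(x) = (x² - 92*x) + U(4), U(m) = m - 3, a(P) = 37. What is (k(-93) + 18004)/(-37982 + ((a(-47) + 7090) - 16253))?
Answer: -17605/23554 ≈ -0.74743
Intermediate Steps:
U(m) = -3 + m
k(x) = 1 + x² - 92*x (k(x) = (x² - 92*x) + (-3 + 4) = (x² - 92*x) + 1 = 1 + x² - 92*x)
(k(-93) + 18004)/(-37982 + ((a(-47) + 7090) - 16253)) = ((1 + (-93)² - 92*(-93)) + 18004)/(-37982 + ((37 + 7090) - 16253)) = ((1 + 8649 + 8556) + 18004)/(-37982 + (7127 - 16253)) = (17206 + 18004)/(-37982 - 9126) = 35210/(-47108) = 35210*(-1/47108) = -17605/23554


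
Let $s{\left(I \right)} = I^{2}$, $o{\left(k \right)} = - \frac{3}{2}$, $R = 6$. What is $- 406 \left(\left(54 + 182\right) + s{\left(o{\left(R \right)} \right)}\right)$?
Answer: $- \frac{193459}{2} \approx -96730.0$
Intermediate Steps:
$o{\left(k \right)} = - \frac{3}{2}$ ($o{\left(k \right)} = \left(-3\right) \frac{1}{2} = - \frac{3}{2}$)
$- 406 \left(\left(54 + 182\right) + s{\left(o{\left(R \right)} \right)}\right) = - 406 \left(\left(54 + 182\right) + \left(- \frac{3}{2}\right)^{2}\right) = - 406 \left(236 + \frac{9}{4}\right) = \left(-406\right) \frac{953}{4} = - \frac{193459}{2}$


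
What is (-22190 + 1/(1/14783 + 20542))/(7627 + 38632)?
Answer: -6738490252747/14047580950233 ≈ -0.47969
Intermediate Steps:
(-22190 + 1/(1/14783 + 20542))/(7627 + 38632) = (-22190 + 1/(1/14783 + 20542))/46259 = (-22190 + 1/(303672387/14783))*(1/46259) = (-22190 + 14783/303672387)*(1/46259) = -6738490252747/303672387*1/46259 = -6738490252747/14047580950233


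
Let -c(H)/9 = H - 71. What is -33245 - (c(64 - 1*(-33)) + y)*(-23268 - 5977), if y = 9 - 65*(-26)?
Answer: 42810680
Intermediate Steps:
c(H) = 639 - 9*H (c(H) = -9*(H - 71) = -9*(-71 + H) = 639 - 9*H)
y = 1699 (y = 9 + 1690 = 1699)
-33245 - (c(64 - 1*(-33)) + y)*(-23268 - 5977) = -33245 - ((639 - 9*(64 - 1*(-33))) + 1699)*(-23268 - 5977) = -33245 - ((639 - 9*(64 + 33)) + 1699)*(-29245) = -33245 - ((639 - 9*97) + 1699)*(-29245) = -33245 - ((639 - 873) + 1699)*(-29245) = -33245 - (-234 + 1699)*(-29245) = -33245 - 1465*(-29245) = -33245 - 1*(-42843925) = -33245 + 42843925 = 42810680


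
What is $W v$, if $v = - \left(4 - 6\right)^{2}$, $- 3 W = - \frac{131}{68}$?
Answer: $- \frac{131}{51} \approx -2.5686$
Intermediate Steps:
$W = \frac{131}{204}$ ($W = - \frac{\left(-131\right) \frac{1}{68}}{3} = \left(- \frac{1}{3}\right) \left(- \frac{131}{68}\right) = \frac{131}{204} \approx 0.64216$)
$v = -4$ ($v = - \left(4 - 6\right)^{2} = - \left(-2\right)^{2} = \left(-1\right) 4 = -4$)
$W v = \frac{131}{204} \left(-4\right) = - \frac{131}{51}$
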